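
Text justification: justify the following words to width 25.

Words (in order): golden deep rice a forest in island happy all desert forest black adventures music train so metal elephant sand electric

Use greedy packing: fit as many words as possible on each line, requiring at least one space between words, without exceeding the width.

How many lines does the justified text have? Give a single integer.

Line 1: ['golden', 'deep', 'rice', 'a', 'forest'] (min_width=25, slack=0)
Line 2: ['in', 'island', 'happy', 'all'] (min_width=19, slack=6)
Line 3: ['desert', 'forest', 'black'] (min_width=19, slack=6)
Line 4: ['adventures', 'music', 'train', 'so'] (min_width=25, slack=0)
Line 5: ['metal', 'elephant', 'sand'] (min_width=19, slack=6)
Line 6: ['electric'] (min_width=8, slack=17)
Total lines: 6

Answer: 6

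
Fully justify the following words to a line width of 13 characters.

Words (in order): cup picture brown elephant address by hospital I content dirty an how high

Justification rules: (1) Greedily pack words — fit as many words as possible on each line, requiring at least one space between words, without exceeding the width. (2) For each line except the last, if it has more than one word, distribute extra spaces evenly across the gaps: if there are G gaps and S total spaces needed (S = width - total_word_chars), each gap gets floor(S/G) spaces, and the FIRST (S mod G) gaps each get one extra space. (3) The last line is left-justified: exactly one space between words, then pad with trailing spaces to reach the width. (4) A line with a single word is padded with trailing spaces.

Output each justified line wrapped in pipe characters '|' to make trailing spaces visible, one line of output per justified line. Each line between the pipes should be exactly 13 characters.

Answer: |cup   picture|
|brown        |
|elephant     |
|address    by|
|hospital    I|
|content dirty|
|an how high  |

Derivation:
Line 1: ['cup', 'picture'] (min_width=11, slack=2)
Line 2: ['brown'] (min_width=5, slack=8)
Line 3: ['elephant'] (min_width=8, slack=5)
Line 4: ['address', 'by'] (min_width=10, slack=3)
Line 5: ['hospital', 'I'] (min_width=10, slack=3)
Line 6: ['content', 'dirty'] (min_width=13, slack=0)
Line 7: ['an', 'how', 'high'] (min_width=11, slack=2)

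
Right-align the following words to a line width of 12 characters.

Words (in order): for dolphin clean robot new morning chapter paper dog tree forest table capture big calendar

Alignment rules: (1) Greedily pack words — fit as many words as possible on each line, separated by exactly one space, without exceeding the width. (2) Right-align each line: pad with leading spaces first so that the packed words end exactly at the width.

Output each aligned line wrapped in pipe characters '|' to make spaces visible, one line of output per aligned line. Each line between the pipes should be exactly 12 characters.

Line 1: ['for', 'dolphin'] (min_width=11, slack=1)
Line 2: ['clean', 'robot'] (min_width=11, slack=1)
Line 3: ['new', 'morning'] (min_width=11, slack=1)
Line 4: ['chapter'] (min_width=7, slack=5)
Line 5: ['paper', 'dog'] (min_width=9, slack=3)
Line 6: ['tree', 'forest'] (min_width=11, slack=1)
Line 7: ['table'] (min_width=5, slack=7)
Line 8: ['capture', 'big'] (min_width=11, slack=1)
Line 9: ['calendar'] (min_width=8, slack=4)

Answer: | for dolphin|
| clean robot|
| new morning|
|     chapter|
|   paper dog|
| tree forest|
|       table|
| capture big|
|    calendar|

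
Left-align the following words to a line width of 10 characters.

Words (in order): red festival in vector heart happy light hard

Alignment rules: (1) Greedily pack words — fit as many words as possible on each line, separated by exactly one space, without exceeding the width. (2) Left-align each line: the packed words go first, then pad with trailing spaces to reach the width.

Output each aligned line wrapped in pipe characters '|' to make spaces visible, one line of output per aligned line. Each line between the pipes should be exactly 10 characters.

Line 1: ['red'] (min_width=3, slack=7)
Line 2: ['festival'] (min_width=8, slack=2)
Line 3: ['in', 'vector'] (min_width=9, slack=1)
Line 4: ['heart'] (min_width=5, slack=5)
Line 5: ['happy'] (min_width=5, slack=5)
Line 6: ['light', 'hard'] (min_width=10, slack=0)

Answer: |red       |
|festival  |
|in vector |
|heart     |
|happy     |
|light hard|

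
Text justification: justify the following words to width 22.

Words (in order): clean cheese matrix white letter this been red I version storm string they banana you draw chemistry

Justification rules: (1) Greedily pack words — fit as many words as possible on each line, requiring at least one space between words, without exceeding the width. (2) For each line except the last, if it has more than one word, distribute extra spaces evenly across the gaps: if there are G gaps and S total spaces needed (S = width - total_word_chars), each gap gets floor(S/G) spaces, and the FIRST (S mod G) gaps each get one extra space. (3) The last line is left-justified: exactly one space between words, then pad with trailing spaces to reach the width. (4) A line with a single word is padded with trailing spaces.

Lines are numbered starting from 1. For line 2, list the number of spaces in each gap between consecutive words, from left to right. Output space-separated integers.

Answer: 1 1 1

Derivation:
Line 1: ['clean', 'cheese', 'matrix'] (min_width=19, slack=3)
Line 2: ['white', 'letter', 'this', 'been'] (min_width=22, slack=0)
Line 3: ['red', 'I', 'version', 'storm'] (min_width=19, slack=3)
Line 4: ['string', 'they', 'banana', 'you'] (min_width=22, slack=0)
Line 5: ['draw', 'chemistry'] (min_width=14, slack=8)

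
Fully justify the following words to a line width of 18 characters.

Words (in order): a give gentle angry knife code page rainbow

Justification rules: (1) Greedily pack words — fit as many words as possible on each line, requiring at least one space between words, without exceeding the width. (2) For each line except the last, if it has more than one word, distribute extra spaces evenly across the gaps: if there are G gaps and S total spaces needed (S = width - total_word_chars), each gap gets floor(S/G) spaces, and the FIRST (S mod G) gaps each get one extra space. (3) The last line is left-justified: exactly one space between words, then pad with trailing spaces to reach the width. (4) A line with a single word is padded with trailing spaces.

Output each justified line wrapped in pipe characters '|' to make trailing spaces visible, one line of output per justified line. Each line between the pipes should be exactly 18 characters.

Line 1: ['a', 'give', 'gentle'] (min_width=13, slack=5)
Line 2: ['angry', 'knife', 'code'] (min_width=16, slack=2)
Line 3: ['page', 'rainbow'] (min_width=12, slack=6)

Answer: |a    give   gentle|
|angry  knife  code|
|page rainbow      |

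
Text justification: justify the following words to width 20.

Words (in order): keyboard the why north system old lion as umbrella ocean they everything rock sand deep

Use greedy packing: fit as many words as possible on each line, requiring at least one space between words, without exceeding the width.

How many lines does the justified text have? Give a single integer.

Answer: 6

Derivation:
Line 1: ['keyboard', 'the', 'why'] (min_width=16, slack=4)
Line 2: ['north', 'system', 'old'] (min_width=16, slack=4)
Line 3: ['lion', 'as', 'umbrella'] (min_width=16, slack=4)
Line 4: ['ocean', 'they'] (min_width=10, slack=10)
Line 5: ['everything', 'rock', 'sand'] (min_width=20, slack=0)
Line 6: ['deep'] (min_width=4, slack=16)
Total lines: 6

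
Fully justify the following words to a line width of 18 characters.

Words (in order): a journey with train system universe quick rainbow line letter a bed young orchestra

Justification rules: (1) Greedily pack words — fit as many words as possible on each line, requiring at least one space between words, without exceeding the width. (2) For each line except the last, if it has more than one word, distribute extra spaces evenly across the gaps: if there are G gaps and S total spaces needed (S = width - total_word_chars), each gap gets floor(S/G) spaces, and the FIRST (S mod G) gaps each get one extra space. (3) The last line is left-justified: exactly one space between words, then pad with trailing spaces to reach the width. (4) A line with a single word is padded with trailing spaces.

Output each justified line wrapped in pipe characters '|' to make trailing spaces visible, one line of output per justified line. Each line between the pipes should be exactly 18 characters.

Line 1: ['a', 'journey', 'with'] (min_width=14, slack=4)
Line 2: ['train', 'system'] (min_width=12, slack=6)
Line 3: ['universe', 'quick'] (min_width=14, slack=4)
Line 4: ['rainbow', 'line'] (min_width=12, slack=6)
Line 5: ['letter', 'a', 'bed', 'young'] (min_width=18, slack=0)
Line 6: ['orchestra'] (min_width=9, slack=9)

Answer: |a   journey   with|
|train       system|
|universe     quick|
|rainbow       line|
|letter a bed young|
|orchestra         |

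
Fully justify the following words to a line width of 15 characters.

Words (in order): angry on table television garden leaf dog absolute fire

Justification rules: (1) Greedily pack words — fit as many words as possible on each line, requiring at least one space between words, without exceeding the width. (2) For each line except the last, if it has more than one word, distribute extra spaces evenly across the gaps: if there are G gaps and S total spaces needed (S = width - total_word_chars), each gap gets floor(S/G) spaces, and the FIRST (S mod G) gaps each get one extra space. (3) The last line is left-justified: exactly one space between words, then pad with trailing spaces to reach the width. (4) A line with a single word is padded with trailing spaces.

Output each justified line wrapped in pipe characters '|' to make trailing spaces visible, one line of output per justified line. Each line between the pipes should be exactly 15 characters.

Line 1: ['angry', 'on', 'table'] (min_width=14, slack=1)
Line 2: ['television'] (min_width=10, slack=5)
Line 3: ['garden', 'leaf', 'dog'] (min_width=15, slack=0)
Line 4: ['absolute', 'fire'] (min_width=13, slack=2)

Answer: |angry  on table|
|television     |
|garden leaf dog|
|absolute fire  |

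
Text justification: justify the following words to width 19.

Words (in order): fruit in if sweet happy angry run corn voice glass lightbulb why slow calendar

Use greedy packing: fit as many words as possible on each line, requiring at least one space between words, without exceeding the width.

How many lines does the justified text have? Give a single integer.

Answer: 5

Derivation:
Line 1: ['fruit', 'in', 'if', 'sweet'] (min_width=17, slack=2)
Line 2: ['happy', 'angry', 'run'] (min_width=15, slack=4)
Line 3: ['corn', 'voice', 'glass'] (min_width=16, slack=3)
Line 4: ['lightbulb', 'why', 'slow'] (min_width=18, slack=1)
Line 5: ['calendar'] (min_width=8, slack=11)
Total lines: 5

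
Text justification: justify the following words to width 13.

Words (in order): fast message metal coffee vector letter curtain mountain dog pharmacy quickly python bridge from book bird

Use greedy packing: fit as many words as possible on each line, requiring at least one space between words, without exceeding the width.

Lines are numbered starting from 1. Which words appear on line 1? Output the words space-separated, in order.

Answer: fast message

Derivation:
Line 1: ['fast', 'message'] (min_width=12, slack=1)
Line 2: ['metal', 'coffee'] (min_width=12, slack=1)
Line 3: ['vector', 'letter'] (min_width=13, slack=0)
Line 4: ['curtain'] (min_width=7, slack=6)
Line 5: ['mountain', 'dog'] (min_width=12, slack=1)
Line 6: ['pharmacy'] (min_width=8, slack=5)
Line 7: ['quickly'] (min_width=7, slack=6)
Line 8: ['python', 'bridge'] (min_width=13, slack=0)
Line 9: ['from', 'book'] (min_width=9, slack=4)
Line 10: ['bird'] (min_width=4, slack=9)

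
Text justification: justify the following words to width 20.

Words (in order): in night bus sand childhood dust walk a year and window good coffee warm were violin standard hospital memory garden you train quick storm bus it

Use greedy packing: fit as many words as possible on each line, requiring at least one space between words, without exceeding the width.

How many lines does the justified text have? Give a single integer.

Line 1: ['in', 'night', 'bus', 'sand'] (min_width=17, slack=3)
Line 2: ['childhood', 'dust', 'walk'] (min_width=19, slack=1)
Line 3: ['a', 'year', 'and', 'window'] (min_width=17, slack=3)
Line 4: ['good', 'coffee', 'warm'] (min_width=16, slack=4)
Line 5: ['were', 'violin', 'standard'] (min_width=20, slack=0)
Line 6: ['hospital', 'memory'] (min_width=15, slack=5)
Line 7: ['garden', 'you', 'train'] (min_width=16, slack=4)
Line 8: ['quick', 'storm', 'bus', 'it'] (min_width=18, slack=2)
Total lines: 8

Answer: 8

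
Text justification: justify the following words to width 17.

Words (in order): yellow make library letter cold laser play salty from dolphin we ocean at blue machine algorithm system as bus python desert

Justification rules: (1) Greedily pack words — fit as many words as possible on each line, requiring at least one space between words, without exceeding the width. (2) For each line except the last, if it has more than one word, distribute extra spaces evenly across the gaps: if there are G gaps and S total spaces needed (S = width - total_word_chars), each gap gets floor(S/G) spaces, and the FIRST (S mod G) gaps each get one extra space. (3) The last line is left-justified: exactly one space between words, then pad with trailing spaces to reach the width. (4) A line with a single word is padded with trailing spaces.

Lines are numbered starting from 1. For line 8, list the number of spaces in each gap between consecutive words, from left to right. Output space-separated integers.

Line 1: ['yellow', 'make'] (min_width=11, slack=6)
Line 2: ['library', 'letter'] (min_width=14, slack=3)
Line 3: ['cold', 'laser', 'play'] (min_width=15, slack=2)
Line 4: ['salty', 'from'] (min_width=10, slack=7)
Line 5: ['dolphin', 'we', 'ocean'] (min_width=16, slack=1)
Line 6: ['at', 'blue', 'machine'] (min_width=15, slack=2)
Line 7: ['algorithm', 'system'] (min_width=16, slack=1)
Line 8: ['as', 'bus', 'python'] (min_width=13, slack=4)
Line 9: ['desert'] (min_width=6, slack=11)

Answer: 3 3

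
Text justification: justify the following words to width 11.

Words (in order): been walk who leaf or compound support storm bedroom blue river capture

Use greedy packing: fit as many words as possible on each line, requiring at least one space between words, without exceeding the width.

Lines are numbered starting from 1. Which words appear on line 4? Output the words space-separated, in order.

Line 1: ['been', 'walk'] (min_width=9, slack=2)
Line 2: ['who', 'leaf', 'or'] (min_width=11, slack=0)
Line 3: ['compound'] (min_width=8, slack=3)
Line 4: ['support'] (min_width=7, slack=4)
Line 5: ['storm'] (min_width=5, slack=6)
Line 6: ['bedroom'] (min_width=7, slack=4)
Line 7: ['blue', 'river'] (min_width=10, slack=1)
Line 8: ['capture'] (min_width=7, slack=4)

Answer: support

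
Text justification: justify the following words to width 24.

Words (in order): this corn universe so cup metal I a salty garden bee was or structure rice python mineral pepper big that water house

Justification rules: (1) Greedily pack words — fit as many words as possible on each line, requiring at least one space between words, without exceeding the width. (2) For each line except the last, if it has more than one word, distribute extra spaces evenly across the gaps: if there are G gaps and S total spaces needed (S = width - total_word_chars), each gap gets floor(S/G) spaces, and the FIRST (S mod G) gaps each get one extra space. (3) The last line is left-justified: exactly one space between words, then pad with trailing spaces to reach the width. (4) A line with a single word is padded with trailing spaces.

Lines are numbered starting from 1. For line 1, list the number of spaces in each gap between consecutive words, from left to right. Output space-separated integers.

Answer: 2 2 2

Derivation:
Line 1: ['this', 'corn', 'universe', 'so'] (min_width=21, slack=3)
Line 2: ['cup', 'metal', 'I', 'a', 'salty'] (min_width=19, slack=5)
Line 3: ['garden', 'bee', 'was', 'or'] (min_width=17, slack=7)
Line 4: ['structure', 'rice', 'python'] (min_width=21, slack=3)
Line 5: ['mineral', 'pepper', 'big', 'that'] (min_width=23, slack=1)
Line 6: ['water', 'house'] (min_width=11, slack=13)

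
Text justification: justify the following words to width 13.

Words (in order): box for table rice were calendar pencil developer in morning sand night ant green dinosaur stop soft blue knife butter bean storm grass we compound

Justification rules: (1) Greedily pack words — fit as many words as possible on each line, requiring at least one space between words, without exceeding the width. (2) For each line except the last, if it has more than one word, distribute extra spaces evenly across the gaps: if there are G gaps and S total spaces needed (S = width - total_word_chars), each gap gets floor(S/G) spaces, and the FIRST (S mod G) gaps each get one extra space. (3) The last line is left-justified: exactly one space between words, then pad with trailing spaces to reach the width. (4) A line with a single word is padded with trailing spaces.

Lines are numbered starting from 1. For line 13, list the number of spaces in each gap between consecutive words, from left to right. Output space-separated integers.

Line 1: ['box', 'for', 'table'] (min_width=13, slack=0)
Line 2: ['rice', 'were'] (min_width=9, slack=4)
Line 3: ['calendar'] (min_width=8, slack=5)
Line 4: ['pencil'] (min_width=6, slack=7)
Line 5: ['developer', 'in'] (min_width=12, slack=1)
Line 6: ['morning', 'sand'] (min_width=12, slack=1)
Line 7: ['night', 'ant'] (min_width=9, slack=4)
Line 8: ['green'] (min_width=5, slack=8)
Line 9: ['dinosaur', 'stop'] (min_width=13, slack=0)
Line 10: ['soft', 'blue'] (min_width=9, slack=4)
Line 11: ['knife', 'butter'] (min_width=12, slack=1)
Line 12: ['bean', 'storm'] (min_width=10, slack=3)
Line 13: ['grass', 'we'] (min_width=8, slack=5)
Line 14: ['compound'] (min_width=8, slack=5)

Answer: 6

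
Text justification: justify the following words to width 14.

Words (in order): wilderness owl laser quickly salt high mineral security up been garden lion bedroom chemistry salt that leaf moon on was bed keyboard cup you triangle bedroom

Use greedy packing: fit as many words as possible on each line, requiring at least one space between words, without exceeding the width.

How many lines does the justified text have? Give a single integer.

Answer: 13

Derivation:
Line 1: ['wilderness', 'owl'] (min_width=14, slack=0)
Line 2: ['laser', 'quickly'] (min_width=13, slack=1)
Line 3: ['salt', 'high'] (min_width=9, slack=5)
Line 4: ['mineral'] (min_width=7, slack=7)
Line 5: ['security', 'up'] (min_width=11, slack=3)
Line 6: ['been', 'garden'] (min_width=11, slack=3)
Line 7: ['lion', 'bedroom'] (min_width=12, slack=2)
Line 8: ['chemistry', 'salt'] (min_width=14, slack=0)
Line 9: ['that', 'leaf', 'moon'] (min_width=14, slack=0)
Line 10: ['on', 'was', 'bed'] (min_width=10, slack=4)
Line 11: ['keyboard', 'cup'] (min_width=12, slack=2)
Line 12: ['you', 'triangle'] (min_width=12, slack=2)
Line 13: ['bedroom'] (min_width=7, slack=7)
Total lines: 13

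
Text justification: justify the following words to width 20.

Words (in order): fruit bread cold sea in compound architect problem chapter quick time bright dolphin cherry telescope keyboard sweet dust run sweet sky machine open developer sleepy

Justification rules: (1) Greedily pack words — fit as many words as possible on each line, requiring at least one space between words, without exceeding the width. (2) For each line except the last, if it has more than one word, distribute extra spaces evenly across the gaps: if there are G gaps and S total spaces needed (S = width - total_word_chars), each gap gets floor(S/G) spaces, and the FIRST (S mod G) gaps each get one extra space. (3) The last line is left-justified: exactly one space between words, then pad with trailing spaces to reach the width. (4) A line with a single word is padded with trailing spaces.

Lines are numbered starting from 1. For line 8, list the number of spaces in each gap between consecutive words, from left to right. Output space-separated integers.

Line 1: ['fruit', 'bread', 'cold', 'sea'] (min_width=20, slack=0)
Line 2: ['in', 'compound'] (min_width=11, slack=9)
Line 3: ['architect', 'problem'] (min_width=17, slack=3)
Line 4: ['chapter', 'quick', 'time'] (min_width=18, slack=2)
Line 5: ['bright', 'dolphin'] (min_width=14, slack=6)
Line 6: ['cherry', 'telescope'] (min_width=16, slack=4)
Line 7: ['keyboard', 'sweet', 'dust'] (min_width=19, slack=1)
Line 8: ['run', 'sweet', 'sky'] (min_width=13, slack=7)
Line 9: ['machine', 'open'] (min_width=12, slack=8)
Line 10: ['developer', 'sleepy'] (min_width=16, slack=4)

Answer: 5 4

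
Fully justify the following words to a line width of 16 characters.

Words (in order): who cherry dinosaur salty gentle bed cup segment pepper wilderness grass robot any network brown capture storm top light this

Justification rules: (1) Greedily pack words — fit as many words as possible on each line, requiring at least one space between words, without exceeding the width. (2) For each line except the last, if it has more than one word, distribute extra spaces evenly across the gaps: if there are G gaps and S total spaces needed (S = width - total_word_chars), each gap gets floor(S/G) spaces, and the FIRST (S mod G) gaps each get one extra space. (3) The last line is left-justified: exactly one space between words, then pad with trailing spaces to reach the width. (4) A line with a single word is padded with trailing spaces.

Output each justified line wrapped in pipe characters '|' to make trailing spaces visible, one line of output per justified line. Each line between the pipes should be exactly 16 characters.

Line 1: ['who', 'cherry'] (min_width=10, slack=6)
Line 2: ['dinosaur', 'salty'] (min_width=14, slack=2)
Line 3: ['gentle', 'bed', 'cup'] (min_width=14, slack=2)
Line 4: ['segment', 'pepper'] (min_width=14, slack=2)
Line 5: ['wilderness', 'grass'] (min_width=16, slack=0)
Line 6: ['robot', 'any'] (min_width=9, slack=7)
Line 7: ['network', 'brown'] (min_width=13, slack=3)
Line 8: ['capture', 'storm'] (min_width=13, slack=3)
Line 9: ['top', 'light', 'this'] (min_width=14, slack=2)

Answer: |who       cherry|
|dinosaur   salty|
|gentle  bed  cup|
|segment   pepper|
|wilderness grass|
|robot        any|
|network    brown|
|capture    storm|
|top light this  |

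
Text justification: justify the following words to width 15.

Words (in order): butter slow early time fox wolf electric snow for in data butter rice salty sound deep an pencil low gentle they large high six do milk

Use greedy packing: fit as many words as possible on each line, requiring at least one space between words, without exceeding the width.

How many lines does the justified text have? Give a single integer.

Answer: 11

Derivation:
Line 1: ['butter', 'slow'] (min_width=11, slack=4)
Line 2: ['early', 'time', 'fox'] (min_width=14, slack=1)
Line 3: ['wolf', 'electric'] (min_width=13, slack=2)
Line 4: ['snow', 'for', 'in'] (min_width=11, slack=4)
Line 5: ['data', 'butter'] (min_width=11, slack=4)
Line 6: ['rice', 'salty'] (min_width=10, slack=5)
Line 7: ['sound', 'deep', 'an'] (min_width=13, slack=2)
Line 8: ['pencil', 'low'] (min_width=10, slack=5)
Line 9: ['gentle', 'they'] (min_width=11, slack=4)
Line 10: ['large', 'high', 'six'] (min_width=14, slack=1)
Line 11: ['do', 'milk'] (min_width=7, slack=8)
Total lines: 11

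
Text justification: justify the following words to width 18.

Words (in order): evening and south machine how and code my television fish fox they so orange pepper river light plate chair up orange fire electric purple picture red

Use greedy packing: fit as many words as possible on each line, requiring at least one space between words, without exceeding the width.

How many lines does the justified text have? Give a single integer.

Answer: 9

Derivation:
Line 1: ['evening', 'and', 'south'] (min_width=17, slack=1)
Line 2: ['machine', 'how', 'and'] (min_width=15, slack=3)
Line 3: ['code', 'my', 'television'] (min_width=18, slack=0)
Line 4: ['fish', 'fox', 'they', 'so'] (min_width=16, slack=2)
Line 5: ['orange', 'pepper'] (min_width=13, slack=5)
Line 6: ['river', 'light', 'plate'] (min_width=17, slack=1)
Line 7: ['chair', 'up', 'orange'] (min_width=15, slack=3)
Line 8: ['fire', 'electric'] (min_width=13, slack=5)
Line 9: ['purple', 'picture', 'red'] (min_width=18, slack=0)
Total lines: 9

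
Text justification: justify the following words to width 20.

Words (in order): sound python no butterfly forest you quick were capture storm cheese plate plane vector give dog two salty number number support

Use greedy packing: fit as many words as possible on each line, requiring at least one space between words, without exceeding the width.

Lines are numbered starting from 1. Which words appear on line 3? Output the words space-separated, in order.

Answer: quick were capture

Derivation:
Line 1: ['sound', 'python', 'no'] (min_width=15, slack=5)
Line 2: ['butterfly', 'forest', 'you'] (min_width=20, slack=0)
Line 3: ['quick', 'were', 'capture'] (min_width=18, slack=2)
Line 4: ['storm', 'cheese', 'plate'] (min_width=18, slack=2)
Line 5: ['plane', 'vector', 'give'] (min_width=17, slack=3)
Line 6: ['dog', 'two', 'salty', 'number'] (min_width=20, slack=0)
Line 7: ['number', 'support'] (min_width=14, slack=6)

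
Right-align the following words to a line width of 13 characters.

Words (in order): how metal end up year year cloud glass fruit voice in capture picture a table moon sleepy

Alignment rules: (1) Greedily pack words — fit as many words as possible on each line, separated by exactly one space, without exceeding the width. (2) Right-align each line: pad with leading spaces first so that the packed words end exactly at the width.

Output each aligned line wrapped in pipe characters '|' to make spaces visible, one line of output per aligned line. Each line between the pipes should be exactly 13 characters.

Answer: |how metal end|
| up year year|
|  cloud glass|
|  fruit voice|
|   in capture|
|    picture a|
|   table moon|
|       sleepy|

Derivation:
Line 1: ['how', 'metal', 'end'] (min_width=13, slack=0)
Line 2: ['up', 'year', 'year'] (min_width=12, slack=1)
Line 3: ['cloud', 'glass'] (min_width=11, slack=2)
Line 4: ['fruit', 'voice'] (min_width=11, slack=2)
Line 5: ['in', 'capture'] (min_width=10, slack=3)
Line 6: ['picture', 'a'] (min_width=9, slack=4)
Line 7: ['table', 'moon'] (min_width=10, slack=3)
Line 8: ['sleepy'] (min_width=6, slack=7)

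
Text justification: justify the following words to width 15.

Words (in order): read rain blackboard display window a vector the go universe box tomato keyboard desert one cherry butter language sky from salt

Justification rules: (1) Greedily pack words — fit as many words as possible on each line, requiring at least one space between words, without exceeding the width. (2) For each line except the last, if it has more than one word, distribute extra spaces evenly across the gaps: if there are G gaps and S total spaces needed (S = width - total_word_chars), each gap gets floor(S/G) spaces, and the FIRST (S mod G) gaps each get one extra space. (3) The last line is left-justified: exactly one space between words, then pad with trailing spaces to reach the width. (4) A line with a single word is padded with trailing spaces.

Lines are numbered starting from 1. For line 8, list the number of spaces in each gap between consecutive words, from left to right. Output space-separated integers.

Answer: 3

Derivation:
Line 1: ['read', 'rain'] (min_width=9, slack=6)
Line 2: ['blackboard'] (min_width=10, slack=5)
Line 3: ['display', 'window'] (min_width=14, slack=1)
Line 4: ['a', 'vector', 'the', 'go'] (min_width=15, slack=0)
Line 5: ['universe', 'box'] (min_width=12, slack=3)
Line 6: ['tomato', 'keyboard'] (min_width=15, slack=0)
Line 7: ['desert', 'one'] (min_width=10, slack=5)
Line 8: ['cherry', 'butter'] (min_width=13, slack=2)
Line 9: ['language', 'sky'] (min_width=12, slack=3)
Line 10: ['from', 'salt'] (min_width=9, slack=6)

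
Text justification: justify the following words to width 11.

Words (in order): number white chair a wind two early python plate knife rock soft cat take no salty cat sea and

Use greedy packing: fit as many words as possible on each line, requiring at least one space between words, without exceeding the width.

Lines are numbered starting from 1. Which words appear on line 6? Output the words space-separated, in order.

Answer: plate knife

Derivation:
Line 1: ['number'] (min_width=6, slack=5)
Line 2: ['white', 'chair'] (min_width=11, slack=0)
Line 3: ['a', 'wind', 'two'] (min_width=10, slack=1)
Line 4: ['early'] (min_width=5, slack=6)
Line 5: ['python'] (min_width=6, slack=5)
Line 6: ['plate', 'knife'] (min_width=11, slack=0)
Line 7: ['rock', 'soft'] (min_width=9, slack=2)
Line 8: ['cat', 'take', 'no'] (min_width=11, slack=0)
Line 9: ['salty', 'cat'] (min_width=9, slack=2)
Line 10: ['sea', 'and'] (min_width=7, slack=4)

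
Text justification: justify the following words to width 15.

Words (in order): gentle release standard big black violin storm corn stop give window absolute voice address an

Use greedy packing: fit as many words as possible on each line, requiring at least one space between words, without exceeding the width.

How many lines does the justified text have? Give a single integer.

Line 1: ['gentle', 'release'] (min_width=14, slack=1)
Line 2: ['standard', 'big'] (min_width=12, slack=3)
Line 3: ['black', 'violin'] (min_width=12, slack=3)
Line 4: ['storm', 'corn', 'stop'] (min_width=15, slack=0)
Line 5: ['give', 'window'] (min_width=11, slack=4)
Line 6: ['absolute', 'voice'] (min_width=14, slack=1)
Line 7: ['address', 'an'] (min_width=10, slack=5)
Total lines: 7

Answer: 7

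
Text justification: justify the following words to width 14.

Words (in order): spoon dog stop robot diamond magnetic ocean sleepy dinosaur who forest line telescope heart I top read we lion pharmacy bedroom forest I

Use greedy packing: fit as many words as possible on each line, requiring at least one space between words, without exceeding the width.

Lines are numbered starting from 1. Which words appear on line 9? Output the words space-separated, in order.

Line 1: ['spoon', 'dog', 'stop'] (min_width=14, slack=0)
Line 2: ['robot', 'diamond'] (min_width=13, slack=1)
Line 3: ['magnetic', 'ocean'] (min_width=14, slack=0)
Line 4: ['sleepy'] (min_width=6, slack=8)
Line 5: ['dinosaur', 'who'] (min_width=12, slack=2)
Line 6: ['forest', 'line'] (min_width=11, slack=3)
Line 7: ['telescope'] (min_width=9, slack=5)
Line 8: ['heart', 'I', 'top'] (min_width=11, slack=3)
Line 9: ['read', 'we', 'lion'] (min_width=12, slack=2)
Line 10: ['pharmacy'] (min_width=8, slack=6)
Line 11: ['bedroom', 'forest'] (min_width=14, slack=0)
Line 12: ['I'] (min_width=1, slack=13)

Answer: read we lion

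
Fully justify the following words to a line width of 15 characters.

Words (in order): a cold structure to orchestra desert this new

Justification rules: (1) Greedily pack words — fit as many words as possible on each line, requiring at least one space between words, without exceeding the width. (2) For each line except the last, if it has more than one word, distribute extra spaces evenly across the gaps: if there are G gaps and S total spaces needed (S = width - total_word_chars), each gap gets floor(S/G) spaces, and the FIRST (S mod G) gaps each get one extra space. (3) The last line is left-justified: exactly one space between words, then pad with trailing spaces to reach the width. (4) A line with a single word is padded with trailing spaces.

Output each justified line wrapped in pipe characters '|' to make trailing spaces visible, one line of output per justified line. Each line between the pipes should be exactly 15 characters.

Line 1: ['a', 'cold'] (min_width=6, slack=9)
Line 2: ['structure', 'to'] (min_width=12, slack=3)
Line 3: ['orchestra'] (min_width=9, slack=6)
Line 4: ['desert', 'this', 'new'] (min_width=15, slack=0)

Answer: |a          cold|
|structure    to|
|orchestra      |
|desert this new|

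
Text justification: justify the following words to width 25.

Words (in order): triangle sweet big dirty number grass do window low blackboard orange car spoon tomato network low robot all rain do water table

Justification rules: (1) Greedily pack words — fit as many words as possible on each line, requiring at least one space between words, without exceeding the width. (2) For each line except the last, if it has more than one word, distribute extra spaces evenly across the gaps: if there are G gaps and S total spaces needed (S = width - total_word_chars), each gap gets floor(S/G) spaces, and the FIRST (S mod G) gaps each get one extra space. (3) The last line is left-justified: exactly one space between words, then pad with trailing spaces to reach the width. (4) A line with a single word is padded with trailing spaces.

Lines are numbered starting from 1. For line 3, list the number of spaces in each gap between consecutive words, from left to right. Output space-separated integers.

Answer: 1 1 1

Derivation:
Line 1: ['triangle', 'sweet', 'big', 'dirty'] (min_width=24, slack=1)
Line 2: ['number', 'grass', 'do', 'window'] (min_width=22, slack=3)
Line 3: ['low', 'blackboard', 'orange', 'car'] (min_width=25, slack=0)
Line 4: ['spoon', 'tomato', 'network', 'low'] (min_width=24, slack=1)
Line 5: ['robot', 'all', 'rain', 'do', 'water'] (min_width=23, slack=2)
Line 6: ['table'] (min_width=5, slack=20)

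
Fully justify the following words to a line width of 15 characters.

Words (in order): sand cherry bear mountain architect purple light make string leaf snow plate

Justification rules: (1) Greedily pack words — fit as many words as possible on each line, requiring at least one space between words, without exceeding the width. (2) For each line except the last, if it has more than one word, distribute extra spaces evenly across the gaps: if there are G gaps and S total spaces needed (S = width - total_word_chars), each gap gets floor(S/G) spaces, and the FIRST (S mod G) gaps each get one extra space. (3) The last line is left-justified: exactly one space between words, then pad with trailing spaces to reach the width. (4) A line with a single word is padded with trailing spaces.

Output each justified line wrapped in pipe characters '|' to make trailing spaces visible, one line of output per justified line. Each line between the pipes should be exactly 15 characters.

Line 1: ['sand', 'cherry'] (min_width=11, slack=4)
Line 2: ['bear', 'mountain'] (min_width=13, slack=2)
Line 3: ['architect'] (min_width=9, slack=6)
Line 4: ['purple', 'light'] (min_width=12, slack=3)
Line 5: ['make', 'string'] (min_width=11, slack=4)
Line 6: ['leaf', 'snow', 'plate'] (min_width=15, slack=0)

Answer: |sand     cherry|
|bear   mountain|
|architect      |
|purple    light|
|make     string|
|leaf snow plate|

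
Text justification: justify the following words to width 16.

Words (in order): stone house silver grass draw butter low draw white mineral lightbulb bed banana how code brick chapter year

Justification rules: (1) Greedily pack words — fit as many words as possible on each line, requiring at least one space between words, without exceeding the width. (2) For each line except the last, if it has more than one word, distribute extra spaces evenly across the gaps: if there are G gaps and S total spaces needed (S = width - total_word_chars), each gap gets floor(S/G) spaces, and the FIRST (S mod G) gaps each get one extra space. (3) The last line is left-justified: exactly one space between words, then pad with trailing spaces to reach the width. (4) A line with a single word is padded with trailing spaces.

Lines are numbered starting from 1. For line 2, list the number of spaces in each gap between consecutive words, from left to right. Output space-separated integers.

Answer: 5

Derivation:
Line 1: ['stone', 'house'] (min_width=11, slack=5)
Line 2: ['silver', 'grass'] (min_width=12, slack=4)
Line 3: ['draw', 'butter', 'low'] (min_width=15, slack=1)
Line 4: ['draw', 'white'] (min_width=10, slack=6)
Line 5: ['mineral'] (min_width=7, slack=9)
Line 6: ['lightbulb', 'bed'] (min_width=13, slack=3)
Line 7: ['banana', 'how', 'code'] (min_width=15, slack=1)
Line 8: ['brick', 'chapter'] (min_width=13, slack=3)
Line 9: ['year'] (min_width=4, slack=12)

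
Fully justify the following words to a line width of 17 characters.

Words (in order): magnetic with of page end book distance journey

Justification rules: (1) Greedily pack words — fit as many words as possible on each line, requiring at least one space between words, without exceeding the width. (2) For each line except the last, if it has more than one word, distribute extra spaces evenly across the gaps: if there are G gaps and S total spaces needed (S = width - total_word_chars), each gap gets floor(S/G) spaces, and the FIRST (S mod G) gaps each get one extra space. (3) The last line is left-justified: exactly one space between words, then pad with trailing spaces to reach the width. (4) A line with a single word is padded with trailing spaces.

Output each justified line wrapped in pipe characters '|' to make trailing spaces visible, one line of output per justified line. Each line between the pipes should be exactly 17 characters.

Answer: |magnetic  with of|
|page   end   book|
|distance journey |

Derivation:
Line 1: ['magnetic', 'with', 'of'] (min_width=16, slack=1)
Line 2: ['page', 'end', 'book'] (min_width=13, slack=4)
Line 3: ['distance', 'journey'] (min_width=16, slack=1)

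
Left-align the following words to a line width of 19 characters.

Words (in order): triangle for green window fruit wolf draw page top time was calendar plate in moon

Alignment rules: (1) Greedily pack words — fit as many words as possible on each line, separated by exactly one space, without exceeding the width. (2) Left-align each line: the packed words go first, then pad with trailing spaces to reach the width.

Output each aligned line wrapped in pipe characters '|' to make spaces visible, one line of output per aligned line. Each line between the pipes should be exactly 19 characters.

Line 1: ['triangle', 'for', 'green'] (min_width=18, slack=1)
Line 2: ['window', 'fruit', 'wolf'] (min_width=17, slack=2)
Line 3: ['draw', 'page', 'top', 'time'] (min_width=18, slack=1)
Line 4: ['was', 'calendar', 'plate'] (min_width=18, slack=1)
Line 5: ['in', 'moon'] (min_width=7, slack=12)

Answer: |triangle for green |
|window fruit wolf  |
|draw page top time |
|was calendar plate |
|in moon            |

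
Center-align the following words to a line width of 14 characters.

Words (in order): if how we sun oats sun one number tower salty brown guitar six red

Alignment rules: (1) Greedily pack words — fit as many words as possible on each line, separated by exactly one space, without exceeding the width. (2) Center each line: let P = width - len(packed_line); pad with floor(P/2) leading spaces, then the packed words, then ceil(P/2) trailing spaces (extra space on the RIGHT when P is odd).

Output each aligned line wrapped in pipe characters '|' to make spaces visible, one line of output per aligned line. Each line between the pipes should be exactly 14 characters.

Answer: |if how we sun |
| oats sun one |
| number tower |
| salty brown  |
|guitar six red|

Derivation:
Line 1: ['if', 'how', 'we', 'sun'] (min_width=13, slack=1)
Line 2: ['oats', 'sun', 'one'] (min_width=12, slack=2)
Line 3: ['number', 'tower'] (min_width=12, slack=2)
Line 4: ['salty', 'brown'] (min_width=11, slack=3)
Line 5: ['guitar', 'six', 'red'] (min_width=14, slack=0)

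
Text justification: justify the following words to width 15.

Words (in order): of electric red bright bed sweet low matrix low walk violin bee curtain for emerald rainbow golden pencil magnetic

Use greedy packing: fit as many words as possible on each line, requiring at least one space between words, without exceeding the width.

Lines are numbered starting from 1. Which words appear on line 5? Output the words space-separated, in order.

Answer: violin bee

Derivation:
Line 1: ['of', 'electric', 'red'] (min_width=15, slack=0)
Line 2: ['bright', 'bed'] (min_width=10, slack=5)
Line 3: ['sweet', 'low'] (min_width=9, slack=6)
Line 4: ['matrix', 'low', 'walk'] (min_width=15, slack=0)
Line 5: ['violin', 'bee'] (min_width=10, slack=5)
Line 6: ['curtain', 'for'] (min_width=11, slack=4)
Line 7: ['emerald', 'rainbow'] (min_width=15, slack=0)
Line 8: ['golden', 'pencil'] (min_width=13, slack=2)
Line 9: ['magnetic'] (min_width=8, slack=7)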